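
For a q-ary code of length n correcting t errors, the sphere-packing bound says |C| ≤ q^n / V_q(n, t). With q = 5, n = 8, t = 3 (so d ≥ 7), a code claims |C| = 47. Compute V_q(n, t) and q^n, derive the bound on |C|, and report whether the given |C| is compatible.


V_q(n, t) = 4065, q^n = 390625, Hamming bound = 96, |C| = 47 ≤ bound (satisfied).

Step 1: Compute V_q(n, t) = Σ_{j=0}^3 C(n, j) (q−1)^j.
  j = 0: C(8,0)·(4)^0 = 1·1 = 1.
  j = 1: C(8,1)·(4)^1 = 8·4 = 32.
  j = 2: C(8,2)·(4)^2 = 28·16 = 448.
  j = 3: C(8,3)·(4)^3 = 56·64 = 3584.
  V_q(n, t) = 1 + 32 + 448 + 3584 = 4065.
Step 2: q^n = 5^8 = 390625.
Step 3: Hamming bound ⌊q^n / V_q(n,t)⌋ = ⌊390625/4065⌋ = 96.
Step 4: Compare |C| = 47 to 96: satisfied.
The claimed |C| lies below the Hamming bound.


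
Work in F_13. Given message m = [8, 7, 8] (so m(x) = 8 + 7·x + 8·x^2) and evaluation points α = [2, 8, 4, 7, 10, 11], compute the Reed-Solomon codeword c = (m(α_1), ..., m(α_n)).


c = [2, 4, 8, 7, 7, 0]

Message polynomial: m(x) = 8 + 7·x + 8·x^2 (mod 13).
For each evaluation point α_i, compute m(α_i) mod 13:
  α_1 = 2: Horner steps 8 → 10 → 2, so m(2) = 2.
  α_2 = 8: Horner steps 8 → 6 → 4, so m(8) = 4.
  α_3 = 4: Horner steps 8 → 0 → 8, so m(4) = 8.
  α_4 = 7: Horner steps 8 → 11 → 7, so m(7) = 7.
  α_5 = 10: Horner steps 8 → 9 → 7, so m(10) = 7.
  α_6 = 11: Horner steps 8 → 4 → 0, so m(11) = 0.
Codeword c = [2, 4, 8, 7, 7, 0] ∈ F_13^6.


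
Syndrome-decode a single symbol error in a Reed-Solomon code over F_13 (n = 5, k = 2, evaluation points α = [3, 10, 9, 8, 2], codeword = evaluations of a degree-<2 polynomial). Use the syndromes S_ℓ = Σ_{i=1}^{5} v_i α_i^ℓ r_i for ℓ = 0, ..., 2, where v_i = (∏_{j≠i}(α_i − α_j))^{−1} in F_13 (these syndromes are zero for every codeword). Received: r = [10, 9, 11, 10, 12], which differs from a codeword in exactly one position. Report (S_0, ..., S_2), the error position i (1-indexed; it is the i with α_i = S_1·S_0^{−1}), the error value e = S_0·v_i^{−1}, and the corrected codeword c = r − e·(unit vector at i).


S = (11, 10, 2), error at position 4, error magnitude e = 10, c = [10, 9, 11, 0, 12].

Step 1: column multipliers v_i = (∏_{j≠i}(α_i − α_j))^{−1} mod 13.
  i = 1 (α = 3): (3−10)(3−9)(3−8)(3−2) = (−7)·(−6)·(−5)·1 = −210 ≡ 11, so v_1 = 11^{−1} = 6 (mod 13).
  i = 2 (α = 10): (10−3)(10−9)(10−8)(10−2) = 7·1·2·8 = 112 ≡ 8, so v_2 = 8^{−1} = 5 (mod 13).
  i = 3 (α = 9): (9−3)(9−10)(9−8)(9−2) = 6·(−1)·1·7 = −42 ≡ 10, so v_3 = 10^{−1} = 4 (mod 13).
  i = 4 (α = 8): (8−3)(8−10)(8−9)(8−2) = 5·(−2)·(−1)·6 = 60 ≡ 8, so v_4 = 8^{−1} = 5 (mod 13).
  i = 5 (α = 2): (2−3)(2−10)(2−9)(2−8) = (−1)·(−8)·(−7)·(−6) = 336 ≡ 11, so v_5 = 11^{−1} = 6 (mod 13).
  v = [6, 5, 4, 5, 6].
Step 2: syndromes of r = [10, 9, 11, 10, 12] (all sums mod 13).
  S_0 = Σ v_i r_i = 6·10 + 5·9 + 4·11 + 5·10 + 6·12 = 271 ≡ 11.
  S_1 = Σ v_i α_i r_i = 6·3·10 + 5·10·9 + 4·9·11 + 5·8·10 + 6·2·12 = 1570 ≡ 10.
  α_i^2 mod 13 = [9, 9, 3, 12, 4].
  S_2 = Σ v_i α_i^2 r_i = 6·9·10 + 5·9·9 + 4·3·11 + 5·12·10 + 6·4·12 = 1965 ≡ 2.
  S = (11, 10, 2) ≠ 0, so r is not a codeword (an error is present).
Step 3: locate the error. For a single error e at position i, S_ℓ = v_i·e·α_i^ℓ, so α_err = S_1/S_0.
  S_0^{−1} = 11^{−1} = 6 (mod 13), so α_err = 10·6 = 60 ≡ 8 = α_4. Error position i = 4.
  Consistency check: S_2/S_1 = 2·4 = 8 ≡ 8 = α_err ✓ (single-error assumption holds).
Step 4: error magnitude e = S_0/v_4 = S_0·∏_{j≠4}(α_4 − α_j) = 11·8 = 88 ≡ 10 (mod 13).
Step 5: correct position 4: c_4 = r_4 − e = 10 − 10 ≡ 0 (mod 13). Hence c = [10, 9, 11, 0, 12].
  Check: interpolating c through the α_i gives m(x) = 3 + 11·x (degree < 2) with m(α_i) = c_i for every i, so c is indeed a codeword.


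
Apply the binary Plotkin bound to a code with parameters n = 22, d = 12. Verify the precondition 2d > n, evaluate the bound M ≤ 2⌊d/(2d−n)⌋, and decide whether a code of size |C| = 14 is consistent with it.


Plotkin bound M ≤ 12; given |C| = 14 > bound (violated).

Check applicability: 2d = 24, n = 22.
2d − n = 2 > 0, so Plotkin applies.
Compute d/(2d−n) = 12/2 ≈ 6.0000.
⌊d/(2d−n)⌋ = 6.
Plotkin bound: M ≤ 2·6 = 12.
Given |C| = 14, check: VIOLATED.
This |C| is above the Plotkin bound, so no binary code with n = 22, d = 12 and 14 codewords exists.


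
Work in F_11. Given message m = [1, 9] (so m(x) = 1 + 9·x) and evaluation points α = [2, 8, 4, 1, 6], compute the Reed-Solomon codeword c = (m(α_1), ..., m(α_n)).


c = [8, 7, 4, 10, 0]

Message polynomial: m(x) = 1 + 9·x (mod 11).
For each evaluation point α_i, compute m(α_i) mod 11:
  α_1 = 2: Horner steps 9 → 8, so m(2) = 8.
  α_2 = 8: Horner steps 9 → 7, so m(8) = 7.
  α_3 = 4: Horner steps 9 → 4, so m(4) = 4.
  α_4 = 1: Horner steps 9 → 10, so m(1) = 10.
  α_5 = 6: Horner steps 9 → 0, so m(6) = 0.
Codeword c = [8, 7, 4, 10, 0] ∈ F_11^5.


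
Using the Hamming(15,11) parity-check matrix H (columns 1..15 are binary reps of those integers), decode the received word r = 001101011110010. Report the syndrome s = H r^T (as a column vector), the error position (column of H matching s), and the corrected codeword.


s = (1, 1, 1, 1)^T, error position = 15, corrected codeword c = 001101011110011

Compute s = H r^T mod 2 one row at a time:
  s_1 = 1 + 1 + 1 + 1 + 0 + 0 + 1 + 0 = 5 ≡ 1 (mod 2).
  s_2 = 1 + 0 + 1 + 0 + 0 + 0 + 1 + 0 = 3 ≡ 1 (mod 2).
  s_3 = 0 + 1 + 1 + 0 + 1 + 1 + 1 + 0 = 5 ≡ 1 (mod 2).
  s_4 = 0 + 1 + 0 + 0 + 1 + 1 + 0 + 0 = 3 ≡ 1 (mod 2).
s = (1, 1, 1, 1)^T — this equals column 15 of H (binary 1111), so error is at position 15.
Correct: flip bit 15 of r = 001101011110010 to get c = 001101011110011.


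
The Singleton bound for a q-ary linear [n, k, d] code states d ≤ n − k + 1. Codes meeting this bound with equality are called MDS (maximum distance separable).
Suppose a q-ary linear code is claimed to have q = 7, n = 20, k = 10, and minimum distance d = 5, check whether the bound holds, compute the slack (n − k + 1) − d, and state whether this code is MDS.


Singleton RHS = n − k + 1 = 11, slack = 6, bound satisfied, not MDS.

Singleton bound: d ≤ n − k + 1.
Here n = 20, k = 10, so n − k + 1 = 11.
Given d = 5, check d ≤ 11: YES.
Slack = (n − k + 1) − d = 6.
The code is NOT MDS (slack = 6 > 0).
Description: the claimed parameters are [20, 10, 5]_7; such a code would be non-MDS.


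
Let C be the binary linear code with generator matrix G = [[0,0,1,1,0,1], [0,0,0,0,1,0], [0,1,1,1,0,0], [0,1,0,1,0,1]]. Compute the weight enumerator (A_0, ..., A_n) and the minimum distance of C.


Weight distribution: A_0 = 1, A_1 = 2, A_2 = 4, A_3 = 6, A_4 = 3. Minimum distance d = 1.

Enumerate all 2^4 = 16 messages m ∈ F_2^4.
For each, compute codeword c = mG in F_2^6, then tally its weight.
  m = 0000 → c = 000000, weight = 0.
  m = 1000 → c = 001101, weight = 3.
  m = 0100 → c = 000010, weight = 1.
  m = 1100 → c = 001111, weight = 4.
  m = 0010 → c = 011100, weight = 3.
  m = 1010 → c = 010001, weight = 2.
  m = 0110 → c = 011110, weight = 4.
  m = 1110 → c = 010011, weight = 3.
  m = 0001 → c = 010101, weight = 3.
  m = 1001 → c = 011000, weight = 2.
  m = 0101 → c = 010111, weight = 4.
  m = 1101 → c = 011010, weight = 3.
  m = 0011 → c = 001001, weight = 2.
  m = 1011 → c = 000100, weight = 1.
  m = 0111 → c = 001011, weight = 3.
  m = 1111 → c = 000110, weight = 2.
Tally weights:
  weight 0: 1 codewords.
  weight 1: 2 codewords.
  weight 2: 4 codewords.
  weight 3: 6 codewords.
  weight 4: 3 codewords.
Minimum distance d = smallest w > 0 with A_w > 0 = 1.
Sanity: Σ A_w = 16 = 2^4 = 16 ✓.


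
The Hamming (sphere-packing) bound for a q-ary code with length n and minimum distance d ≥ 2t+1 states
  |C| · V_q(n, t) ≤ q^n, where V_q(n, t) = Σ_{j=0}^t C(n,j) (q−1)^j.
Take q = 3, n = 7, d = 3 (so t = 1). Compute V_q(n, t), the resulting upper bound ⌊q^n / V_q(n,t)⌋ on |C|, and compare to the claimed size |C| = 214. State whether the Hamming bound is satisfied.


V_q(n, t) = 15, q^n = 2187, Hamming bound = 145, |C| = 214 > bound (violated).

Step 1: Compute V_q(n, t) = Σ_{j=0}^1 C(n, j) (q−1)^j.
  j = 0: C(7,0)·(2)^0 = 1·1 = 1.
  j = 1: C(7,1)·(2)^1 = 7·2 = 14.
  V_q(n, t) = 1 + 14 = 15.
Step 2: q^n = 3^7 = 2187.
Step 3: Hamming bound ⌊q^n / V_q(n,t)⌋ = ⌊2187/15⌋ = 145.
Step 4: Compare |C| = 214 to 145: violated.
The claimed |C| lies above the Hamming bound, so no 3-ary code of length 7 with d ≥ 3 can have 214 codewords.


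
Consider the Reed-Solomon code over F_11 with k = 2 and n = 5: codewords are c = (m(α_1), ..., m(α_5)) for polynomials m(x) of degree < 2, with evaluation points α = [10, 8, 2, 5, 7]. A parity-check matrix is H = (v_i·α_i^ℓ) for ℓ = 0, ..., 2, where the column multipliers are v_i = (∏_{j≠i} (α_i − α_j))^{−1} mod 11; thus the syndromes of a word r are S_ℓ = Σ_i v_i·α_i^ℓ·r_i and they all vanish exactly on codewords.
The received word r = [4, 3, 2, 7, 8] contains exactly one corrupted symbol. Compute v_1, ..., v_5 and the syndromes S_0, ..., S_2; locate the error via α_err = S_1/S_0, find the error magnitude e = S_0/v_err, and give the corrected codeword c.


S = (7, 3, 6), error at position 3, error magnitude e = 2, c = [4, 3, 0, 7, 8].

Step 1: column multipliers v_i = (∏_{j≠i}(α_i − α_j))^{−1} mod 11.
  i = 1 (α = 10): (10−8)(10−2)(10−5)(10−7) = 2·8·5·3 = 240 ≡ 9, so v_1 = 9^{−1} = 5 (mod 11).
  i = 2 (α = 8): (8−10)(8−2)(8−5)(8−7) = (−2)·6·3·1 = −36 ≡ 8, so v_2 = 8^{−1} = 7 (mod 11).
  i = 3 (α = 2): (2−10)(2−8)(2−5)(2−7) = (−8)·(−6)·(−3)·(−5) = 720 ≡ 5, so v_3 = 5^{−1} = 9 (mod 11).
  i = 4 (α = 5): (5−10)(5−8)(5−2)(5−7) = (−5)·(−3)·3·(−2) = −90 ≡ 9, so v_4 = 9^{−1} = 5 (mod 11).
  i = 5 (α = 7): (7−10)(7−8)(7−2)(7−5) = (−3)·(−1)·5·2 = 30 ≡ 8, so v_5 = 8^{−1} = 7 (mod 11).
  v = [5, 7, 9, 5, 7].
Step 2: syndromes of r = [4, 3, 2, 7, 8] (all sums mod 11).
  S_0 = Σ v_i r_i = 5·4 + 7·3 + 9·2 + 5·7 + 7·8 = 150 ≡ 7.
  S_1 = Σ v_i α_i r_i = 5·10·4 + 7·8·3 + 9·2·2 + 5·5·7 + 7·7·8 = 971 ≡ 3.
  α_i^2 mod 11 = [1, 9, 4, 3, 5].
  S_2 = Σ v_i α_i^2 r_i = 5·1·4 + 7·9·3 + 9·4·2 + 5·3·7 + 7·5·8 = 666 ≡ 6.
  S = (7, 3, 6) ≠ 0, so r is not a codeword (an error is present).
Step 3: locate the error. For a single error e at position i, S_ℓ = v_i·e·α_i^ℓ, so α_err = S_1/S_0.
  S_0^{−1} = 7^{−1} = 8 (mod 11), so α_err = 3·8 = 24 ≡ 2 = α_3. Error position i = 3.
  Consistency check: S_2/S_1 = 6·4 = 24 ≡ 2 = α_err ✓ (single-error assumption holds).
Step 4: error magnitude e = S_0/v_3 = S_0·∏_{j≠3}(α_3 − α_j) = 7·5 = 35 ≡ 2 (mod 11).
Step 5: correct position 3: c_3 = r_3 − e = 2 − 2 ≡ 0 (mod 11). Hence c = [4, 3, 0, 7, 8].
  Check: interpolating c through the α_i gives m(x) = 10 + 6·x (degree < 2) with m(α_i) = c_i for every i, so c is indeed a codeword.


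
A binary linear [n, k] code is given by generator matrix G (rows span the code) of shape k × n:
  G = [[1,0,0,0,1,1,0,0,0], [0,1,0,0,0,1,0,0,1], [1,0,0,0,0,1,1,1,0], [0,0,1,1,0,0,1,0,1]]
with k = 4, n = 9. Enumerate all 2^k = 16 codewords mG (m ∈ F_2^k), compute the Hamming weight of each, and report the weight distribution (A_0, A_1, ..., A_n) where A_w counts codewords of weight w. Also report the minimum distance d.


Weight distribution: A_0 = 1, A_3 = 3, A_4 = 3, A_5 = 4, A_6 = 4, A_7 = 1. Minimum distance d = 3.

Enumerate all 2^4 = 16 messages m ∈ F_2^4.
For each, compute codeword c = mG in F_2^9, then tally its weight.
  m = 0000 → c = 000000000, weight = 0.
  m = 1000 → c = 100011000, weight = 3.
  m = 0100 → c = 010001001, weight = 3.
  m = 1100 → c = 110010001, weight = 4.
  m = 0010 → c = 100001110, weight = 4.
  m = 1010 → c = 000010110, weight = 3.
  m = 0110 → c = 110000111, weight = 5.
  m = 1110 → c = 010011111, weight = 6.
  m = 0001 → c = 001100101, weight = 4.
  m = 1001 → c = 101111101, weight = 7.
  m = 0101 → c = 011101100, weight = 5.
  m = 1101 → c = 111110100, weight = 6.
  m = 0011 → c = 101101011, weight = 6.
  m = 1011 → c = 001110011, weight = 5.
  m = 0111 → c = 111100010, weight = 5.
  m = 1111 → c = 011111010, weight = 6.
Tally weights:
  weight 0: 1 codewords.
  weight 3: 3 codewords.
  weight 4: 3 codewords.
  weight 5: 4 codewords.
  weight 6: 4 codewords.
  weight 7: 1 codewords.
Minimum distance d = smallest w > 0 with A_w > 0 = 3.
Sanity: Σ A_w = 16 = 2^4 = 16 ✓.


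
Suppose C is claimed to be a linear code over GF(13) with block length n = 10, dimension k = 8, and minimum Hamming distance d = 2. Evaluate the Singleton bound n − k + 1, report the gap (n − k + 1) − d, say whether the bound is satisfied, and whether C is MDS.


Singleton RHS = n − k + 1 = 3, slack = 1, bound satisfied, not MDS.

Singleton bound: d ≤ n − k + 1.
Here n = 10, k = 8, so n − k + 1 = 3.
Given d = 2, check d ≤ 3: YES.
Slack = (n − k + 1) − d = 1.
The code is NOT MDS (slack = 1 > 0).
Description: the claimed parameters are [10, 8, 2]_13; such a code would be non-MDS.


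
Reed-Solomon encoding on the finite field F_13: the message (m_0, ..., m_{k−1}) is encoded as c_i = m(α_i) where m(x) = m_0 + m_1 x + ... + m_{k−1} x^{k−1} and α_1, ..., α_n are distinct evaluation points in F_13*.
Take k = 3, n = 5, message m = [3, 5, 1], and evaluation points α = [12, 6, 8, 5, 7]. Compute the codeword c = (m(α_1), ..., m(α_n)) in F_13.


c = [12, 4, 3, 1, 9]

Message polynomial: m(x) = 3 + 5·x + 1·x^2 (mod 13).
For each evaluation point α_i, compute m(α_i) mod 13:
  α_1 = 12: Horner steps 1 → 4 → 12, so m(12) = 12.
  α_2 = 6: Horner steps 1 → 11 → 4, so m(6) = 4.
  α_3 = 8: Horner steps 1 → 0 → 3, so m(8) = 3.
  α_4 = 5: Horner steps 1 → 10 → 1, so m(5) = 1.
  α_5 = 7: Horner steps 1 → 12 → 9, so m(7) = 9.
Codeword c = [12, 4, 3, 1, 9] ∈ F_13^5.


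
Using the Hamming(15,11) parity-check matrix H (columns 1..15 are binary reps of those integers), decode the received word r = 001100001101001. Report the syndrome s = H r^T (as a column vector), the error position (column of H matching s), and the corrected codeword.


s = (0, 1, 1, 1)^T, error position = 7, corrected codeword c = 001100101101001

Compute s = H r^T mod 2 one row at a time:
  s_1 = 0 + 1 + 1 + 0 + 1 + 0 + 0 + 1 = 4 ≡ 0 (mod 2).
  s_2 = 1 + 0 + 0 + 0 + 1 + 0 + 0 + 1 = 3 ≡ 1 (mod 2).
  s_3 = 0 + 1 + 0 + 0 + 1 + 0 + 0 + 1 = 3 ≡ 1 (mod 2).
  s_4 = 0 + 1 + 0 + 0 + 1 + 0 + 0 + 1 = 3 ≡ 1 (mod 2).
s = (0, 1, 1, 1)^T — this equals column 7 of H (binary 0111), so error is at position 7.
Correct: flip bit 7 of r = 001100001101001 to get c = 001100101101001.


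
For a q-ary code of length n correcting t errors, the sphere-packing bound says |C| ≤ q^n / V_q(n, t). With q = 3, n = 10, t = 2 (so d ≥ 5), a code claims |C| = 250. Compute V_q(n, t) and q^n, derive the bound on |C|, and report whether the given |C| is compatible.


V_q(n, t) = 201, q^n = 59049, Hamming bound = 293, |C| = 250 ≤ bound (satisfied).

Step 1: Compute V_q(n, t) = Σ_{j=0}^2 C(n, j) (q−1)^j.
  j = 0: C(10,0)·(2)^0 = 1·1 = 1.
  j = 1: C(10,1)·(2)^1 = 10·2 = 20.
  j = 2: C(10,2)·(2)^2 = 45·4 = 180.
  V_q(n, t) = 1 + 20 + 180 = 201.
Step 2: q^n = 3^10 = 59049.
Step 3: Hamming bound ⌊q^n / V_q(n,t)⌋ = ⌊59049/201⌋ = 293.
Step 4: Compare |C| = 250 to 293: satisfied.
The claimed |C| lies below the Hamming bound.


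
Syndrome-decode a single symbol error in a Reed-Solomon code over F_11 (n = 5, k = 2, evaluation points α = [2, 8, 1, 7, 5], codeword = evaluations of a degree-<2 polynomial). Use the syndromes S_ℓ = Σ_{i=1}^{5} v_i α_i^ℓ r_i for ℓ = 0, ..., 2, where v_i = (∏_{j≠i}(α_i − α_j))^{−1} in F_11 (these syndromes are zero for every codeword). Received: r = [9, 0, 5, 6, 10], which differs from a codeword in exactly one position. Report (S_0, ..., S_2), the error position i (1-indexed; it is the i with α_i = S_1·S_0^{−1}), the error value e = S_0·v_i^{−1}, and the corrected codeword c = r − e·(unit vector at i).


S = (9, 8, 1), error at position 4, error magnitude e = 10, c = [9, 0, 5, 7, 10].

Step 1: column multipliers v_i = (∏_{j≠i}(α_i − α_j))^{−1} mod 11.
  i = 1 (α = 2): (2−8)(2−1)(2−7)(2−5) = (−6)·1·(−5)·(−3) = −90 ≡ 9, so v_1 = 9^{−1} = 5 (mod 11).
  i = 2 (α = 8): (8−2)(8−1)(8−7)(8−5) = 6·7·1·3 = 126 ≡ 5, so v_2 = 5^{−1} = 9 (mod 11).
  i = 3 (α = 1): (1−2)(1−8)(1−7)(1−5) = (−1)·(−7)·(−6)·(−4) = 168 ≡ 3, so v_3 = 3^{−1} = 4 (mod 11).
  i = 4 (α = 7): (7−2)(7−8)(7−1)(7−5) = 5·(−1)·6·2 = −60 ≡ 6, so v_4 = 6^{−1} = 2 (mod 11).
  i = 5 (α = 5): (5−2)(5−8)(5−1)(5−7) = 3·(−3)·4·(−2) = 72 ≡ 6, so v_5 = 6^{−1} = 2 (mod 11).
  v = [5, 9, 4, 2, 2].
Step 2: syndromes of r = [9, 0, 5, 6, 10] (all sums mod 11).
  S_0 = Σ v_i r_i = 5·9 + 9·0 + 4·5 + 2·6 + 2·10 = 97 ≡ 9.
  S_1 = Σ v_i α_i r_i = 5·2·9 + 9·8·0 + 4·1·5 + 2·7·6 + 2·5·10 = 294 ≡ 8.
  α_i^2 mod 11 = [4, 9, 1, 5, 3].
  S_2 = Σ v_i α_i^2 r_i = 5·4·9 + 9·9·0 + 4·1·5 + 2·5·6 + 2·3·10 = 320 ≡ 1.
  S = (9, 8, 1) ≠ 0, so r is not a codeword (an error is present).
Step 3: locate the error. For a single error e at position i, S_ℓ = v_i·e·α_i^ℓ, so α_err = S_1/S_0.
  S_0^{−1} = 9^{−1} = 5 (mod 11), so α_err = 8·5 = 40 ≡ 7 = α_4. Error position i = 4.
  Consistency check: S_2/S_1 = 1·7 = 7 ≡ 7 = α_err ✓ (single-error assumption holds).
Step 4: error magnitude e = S_0/v_4 = S_0·∏_{j≠4}(α_4 − α_j) = 9·6 = 54 ≡ 10 (mod 11).
Step 5: correct position 4: c_4 = r_4 − e = 6 − 10 ≡ 7 (mod 11). Hence c = [9, 0, 5, 7, 10].
  Check: interpolating c through the α_i gives m(x) = 1 + 4·x (degree < 2) with m(α_i) = c_i for every i, so c is indeed a codeword.


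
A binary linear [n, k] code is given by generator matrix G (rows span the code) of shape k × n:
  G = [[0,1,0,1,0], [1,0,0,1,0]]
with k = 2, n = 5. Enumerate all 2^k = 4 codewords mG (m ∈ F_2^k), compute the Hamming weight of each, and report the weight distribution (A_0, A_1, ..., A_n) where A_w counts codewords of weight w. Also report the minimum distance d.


Weight distribution: A_0 = 1, A_2 = 3. Minimum distance d = 2.

Enumerate all 2^2 = 4 messages m ∈ F_2^2.
For each, compute codeword c = mG in F_2^5, then tally its weight.
  m = 00 → c = 00000, weight = 0.
  m = 10 → c = 01010, weight = 2.
  m = 01 → c = 10010, weight = 2.
  m = 11 → c = 11000, weight = 2.
Tally weights:
  weight 0: 1 codewords.
  weight 2: 3 codewords.
Minimum distance d = smallest w > 0 with A_w > 0 = 2.
Sanity: Σ A_w = 4 = 2^2 = 4 ✓.


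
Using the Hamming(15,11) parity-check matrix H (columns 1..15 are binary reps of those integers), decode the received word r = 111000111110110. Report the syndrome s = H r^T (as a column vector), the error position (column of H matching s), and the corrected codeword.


s = (0, 1, 0, 0)^T, error position = 4, corrected codeword c = 111100111110110

Compute s = H r^T mod 2 one row at a time:
  s_1 = 1 + 1 + 1 + 1 + 0 + 1 + 1 + 0 = 6 ≡ 0 (mod 2).
  s_2 = 0 + 0 + 0 + 1 + 0 + 1 + 1 + 0 = 3 ≡ 1 (mod 2).
  s_3 = 1 + 1 + 0 + 1 + 1 + 1 + 1 + 0 = 6 ≡ 0 (mod 2).
  s_4 = 1 + 1 + 0 + 1 + 1 + 1 + 1 + 0 = 6 ≡ 0 (mod 2).
s = (0, 1, 0, 0)^T — this equals column 4 of H (binary 0100), so error is at position 4.
Correct: flip bit 4 of r = 111000111110110 to get c = 111100111110110.


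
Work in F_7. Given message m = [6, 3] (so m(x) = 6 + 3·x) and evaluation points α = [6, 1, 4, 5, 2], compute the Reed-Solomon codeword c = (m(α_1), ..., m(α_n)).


c = [3, 2, 4, 0, 5]

Message polynomial: m(x) = 6 + 3·x (mod 7).
For each evaluation point α_i, compute m(α_i) mod 7:
  α_1 = 6: Horner steps 3 → 3, so m(6) = 3.
  α_2 = 1: Horner steps 3 → 2, so m(1) = 2.
  α_3 = 4: Horner steps 3 → 4, so m(4) = 4.
  α_4 = 5: Horner steps 3 → 0, so m(5) = 0.
  α_5 = 2: Horner steps 3 → 5, so m(2) = 5.
Codeword c = [3, 2, 4, 0, 5] ∈ F_7^5.


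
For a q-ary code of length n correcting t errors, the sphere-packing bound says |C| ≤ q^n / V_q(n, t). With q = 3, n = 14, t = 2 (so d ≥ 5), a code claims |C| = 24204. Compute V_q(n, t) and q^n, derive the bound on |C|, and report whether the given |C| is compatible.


V_q(n, t) = 393, q^n = 4782969, Hamming bound = 12170, |C| = 24204 > bound (violated).

Step 1: Compute V_q(n, t) = Σ_{j=0}^2 C(n, j) (q−1)^j.
  j = 0: C(14,0)·(2)^0 = 1·1 = 1.
  j = 1: C(14,1)·(2)^1 = 14·2 = 28.
  j = 2: C(14,2)·(2)^2 = 91·4 = 364.
  V_q(n, t) = 1 + 28 + 364 = 393.
Step 2: q^n = 3^14 = 4782969.
Step 3: Hamming bound ⌊q^n / V_q(n,t)⌋ = ⌊4782969/393⌋ = 12170.
Step 4: Compare |C| = 24204 to 12170: violated.
The claimed |C| lies above the Hamming bound, so no 3-ary code of length 14 with d ≥ 5 can have 24204 codewords.


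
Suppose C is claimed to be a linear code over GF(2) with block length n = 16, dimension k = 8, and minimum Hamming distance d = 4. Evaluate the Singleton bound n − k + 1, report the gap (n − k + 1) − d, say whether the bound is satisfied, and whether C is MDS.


Singleton RHS = n − k + 1 = 9, slack = 5, bound satisfied, not MDS.

Singleton bound: d ≤ n − k + 1.
Here n = 16, k = 8, so n − k + 1 = 9.
Given d = 4, check d ≤ 9: YES.
Slack = (n − k + 1) − d = 5.
The code is NOT MDS (slack = 5 > 0).
Description: the claimed parameters are [16, 8, 4]_2; such a code would be non-MDS.


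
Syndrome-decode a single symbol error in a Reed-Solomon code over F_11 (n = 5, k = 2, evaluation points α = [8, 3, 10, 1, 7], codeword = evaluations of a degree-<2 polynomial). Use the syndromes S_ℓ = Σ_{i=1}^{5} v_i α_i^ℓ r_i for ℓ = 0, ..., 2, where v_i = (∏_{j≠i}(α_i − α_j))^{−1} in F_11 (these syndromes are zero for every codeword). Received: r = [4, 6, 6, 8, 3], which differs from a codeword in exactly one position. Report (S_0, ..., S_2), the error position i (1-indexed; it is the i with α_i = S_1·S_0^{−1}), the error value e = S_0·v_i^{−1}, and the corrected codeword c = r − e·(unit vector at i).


S = (3, 9, 5), error at position 2, error magnitude e = 7, c = [4, 10, 6, 8, 3].

Step 1: column multipliers v_i = (∏_{j≠i}(α_i − α_j))^{−1} mod 11.
  i = 1 (α = 8): (8−3)(8−10)(8−1)(8−7) = 5·(−2)·7·1 = −70 ≡ 7, so v_1 = 7^{−1} = 8 (mod 11).
  i = 2 (α = 3): (3−8)(3−10)(3−1)(3−7) = (−5)·(−7)·2·(−4) = −280 ≡ 6, so v_2 = 6^{−1} = 2 (mod 11).
  i = 3 (α = 10): (10−8)(10−3)(10−1)(10−7) = 2·7·9·3 = 378 ≡ 4, so v_3 = 4^{−1} = 3 (mod 11).
  i = 4 (α = 1): (1−8)(1−3)(1−10)(1−7) = (−7)·(−2)·(−9)·(−6) = 756 ≡ 8, so v_4 = 8^{−1} = 7 (mod 11).
  i = 5 (α = 7): (7−8)(7−3)(7−10)(7−1) = (−1)·4·(−3)·6 = 72 ≡ 6, so v_5 = 6^{−1} = 2 (mod 11).
  v = [8, 2, 3, 7, 2].
Step 2: syndromes of r = [4, 6, 6, 8, 3] (all sums mod 11).
  S_0 = Σ v_i r_i = 8·4 + 2·6 + 3·6 + 7·8 + 2·3 = 124 ≡ 3.
  S_1 = Σ v_i α_i r_i = 8·8·4 + 2·3·6 + 3·10·6 + 7·1·8 + 2·7·3 = 570 ≡ 9.
  α_i^2 mod 11 = [9, 9, 1, 1, 5].
  S_2 = Σ v_i α_i^2 r_i = 8·9·4 + 2·9·6 + 3·1·6 + 7·1·8 + 2·5·3 = 500 ≡ 5.
  S = (3, 9, 5) ≠ 0, so r is not a codeword (an error is present).
Step 3: locate the error. For a single error e at position i, S_ℓ = v_i·e·α_i^ℓ, so α_err = S_1/S_0.
  S_0^{−1} = 3^{−1} = 4 (mod 11), so α_err = 9·4 = 36 ≡ 3 = α_2. Error position i = 2.
  Consistency check: S_2/S_1 = 5·5 = 25 ≡ 3 = α_err ✓ (single-error assumption holds).
Step 4: error magnitude e = S_0/v_2 = S_0·∏_{j≠2}(α_2 − α_j) = 3·6 = 18 ≡ 7 (mod 11).
Step 5: correct position 2: c_2 = r_2 − e = 6 − 7 ≡ 10 (mod 11). Hence c = [4, 10, 6, 8, 3].
  Check: interpolating c through the α_i gives m(x) = 7 + 1·x (degree < 2) with m(α_i) = c_i for every i, so c is indeed a codeword.


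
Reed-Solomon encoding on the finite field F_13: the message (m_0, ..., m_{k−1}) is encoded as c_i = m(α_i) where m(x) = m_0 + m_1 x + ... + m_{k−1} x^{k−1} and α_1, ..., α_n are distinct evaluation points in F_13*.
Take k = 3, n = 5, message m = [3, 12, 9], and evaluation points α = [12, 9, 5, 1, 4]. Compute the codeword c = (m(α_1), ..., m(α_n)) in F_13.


c = [0, 8, 2, 11, 0]

Message polynomial: m(x) = 3 + 12·x + 9·x^2 (mod 13).
For each evaluation point α_i, compute m(α_i) mod 13:
  α_1 = 12: Horner steps 9 → 3 → 0, so m(12) = 0.
  α_2 = 9: Horner steps 9 → 2 → 8, so m(9) = 8.
  α_3 = 5: Horner steps 9 → 5 → 2, so m(5) = 2.
  α_4 = 1: Horner steps 9 → 8 → 11, so m(1) = 11.
  α_5 = 4: Horner steps 9 → 9 → 0, so m(4) = 0.
Codeword c = [0, 8, 2, 11, 0] ∈ F_13^5.


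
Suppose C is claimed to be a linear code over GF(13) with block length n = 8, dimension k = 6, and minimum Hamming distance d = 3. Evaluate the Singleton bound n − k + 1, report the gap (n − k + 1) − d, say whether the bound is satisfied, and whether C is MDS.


Singleton RHS = n − k + 1 = 3, slack = 0, bound satisfied, MDS.

Singleton bound: d ≤ n − k + 1.
Here n = 8, k = 6, so n − k + 1 = 3.
Given d = 3, check d ≤ 3: YES.
Slack = (n − k + 1) − d = 0.
The code is MDS (slack = 0).
Description: the claimed parameters are [8, 6, 3]_13; such a code would be MDS (meets Singleton bound).


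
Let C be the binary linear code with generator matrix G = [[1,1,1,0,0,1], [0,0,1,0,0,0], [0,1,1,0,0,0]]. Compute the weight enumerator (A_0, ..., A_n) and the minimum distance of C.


Weight distribution: A_0 = 1, A_1 = 2, A_2 = 2, A_3 = 2, A_4 = 1. Minimum distance d = 1.

Enumerate all 2^3 = 8 messages m ∈ F_2^3.
For each, compute codeword c = mG in F_2^6, then tally its weight.
  m = 000 → c = 000000, weight = 0.
  m = 100 → c = 111001, weight = 4.
  m = 010 → c = 001000, weight = 1.
  m = 110 → c = 110001, weight = 3.
  m = 001 → c = 011000, weight = 2.
  m = 101 → c = 100001, weight = 2.
  m = 011 → c = 010000, weight = 1.
  m = 111 → c = 101001, weight = 3.
Tally weights:
  weight 0: 1 codewords.
  weight 1: 2 codewords.
  weight 2: 2 codewords.
  weight 3: 2 codewords.
  weight 4: 1 codewords.
Minimum distance d = smallest w > 0 with A_w > 0 = 1.
Sanity: Σ A_w = 8 = 2^3 = 8 ✓.


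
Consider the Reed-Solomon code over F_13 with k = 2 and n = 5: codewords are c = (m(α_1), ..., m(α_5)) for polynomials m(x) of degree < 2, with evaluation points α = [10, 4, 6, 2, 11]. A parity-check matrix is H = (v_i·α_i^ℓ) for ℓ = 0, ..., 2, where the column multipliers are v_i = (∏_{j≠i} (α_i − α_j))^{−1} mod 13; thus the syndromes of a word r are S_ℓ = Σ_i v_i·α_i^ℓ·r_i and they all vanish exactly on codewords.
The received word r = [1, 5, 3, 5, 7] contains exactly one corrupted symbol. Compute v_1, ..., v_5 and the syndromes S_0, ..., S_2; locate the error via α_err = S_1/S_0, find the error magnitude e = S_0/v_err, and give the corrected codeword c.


S = (1, 4, 3), error at position 2, error magnitude e = 1, c = [1, 4, 3, 5, 7].

Step 1: column multipliers v_i = (∏_{j≠i}(α_i − α_j))^{−1} mod 13.
  i = 1 (α = 10): (10−4)(10−6)(10−2)(10−11) = 6·4·8·(−1) = −192 ≡ 3, so v_1 = 3^{−1} = 9 (mod 13).
  i = 2 (α = 4): (4−10)(4−6)(4−2)(4−11) = (−6)·(−2)·2·(−7) = −168 ≡ 1, so v_2 = 1^{−1} = 1 (mod 13).
  i = 3 (α = 6): (6−10)(6−4)(6−2)(6−11) = (−4)·2·4·(−5) = 160 ≡ 4, so v_3 = 4^{−1} = 10 (mod 13).
  i = 4 (α = 2): (2−10)(2−4)(2−6)(2−11) = (−8)·(−2)·(−4)·(−9) = 576 ≡ 4, so v_4 = 4^{−1} = 10 (mod 13).
  i = 5 (α = 11): (11−10)(11−4)(11−6)(11−2) = 1·7·5·9 = 315 ≡ 3, so v_5 = 3^{−1} = 9 (mod 13).
  v = [9, 1, 10, 10, 9].
Step 2: syndromes of r = [1, 5, 3, 5, 7] (all sums mod 13).
  S_0 = Σ v_i r_i = 9·1 + 1·5 + 10·3 + 10·5 + 9·7 = 157 ≡ 1.
  S_1 = Σ v_i α_i r_i = 9·10·1 + 1·4·5 + 10·6·3 + 10·2·5 + 9·11·7 = 1083 ≡ 4.
  α_i^2 mod 13 = [9, 3, 10, 4, 4].
  S_2 = Σ v_i α_i^2 r_i = 9·9·1 + 1·3·5 + 10·10·3 + 10·4·5 + 9·4·7 = 848 ≡ 3.
  S = (1, 4, 3) ≠ 0, so r is not a codeword (an error is present).
Step 3: locate the error. For a single error e at position i, S_ℓ = v_i·e·α_i^ℓ, so α_err = S_1/S_0.
  S_0^{−1} = 1^{−1} = 1 (mod 13), so α_err = 4·1 = 4 ≡ 4 = α_2. Error position i = 2.
  Consistency check: S_2/S_1 = 3·10 = 30 ≡ 4 = α_err ✓ (single-error assumption holds).
Step 4: error magnitude e = S_0/v_2 = S_0·∏_{j≠2}(α_2 − α_j) = 1·1 = 1 ≡ 1 (mod 13).
Step 5: correct position 2: c_2 = r_2 − e = 5 − 1 ≡ 4 (mod 13). Hence c = [1, 4, 3, 5, 7].
  Check: interpolating c through the α_i gives m(x) = 6 + 6·x (degree < 2) with m(α_i) = c_i for every i, so c is indeed a codeword.


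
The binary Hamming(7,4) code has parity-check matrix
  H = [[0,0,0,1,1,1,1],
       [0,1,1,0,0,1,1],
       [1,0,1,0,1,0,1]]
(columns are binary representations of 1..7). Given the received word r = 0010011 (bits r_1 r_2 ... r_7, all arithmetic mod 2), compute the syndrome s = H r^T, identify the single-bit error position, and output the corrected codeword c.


s = (0, 1, 0)^T, error position = 2, corrected codeword c = 0110011

Compute s = H r^T mod 2 one row at a time:
  s_1 = 0 + 0 + 1 + 1 = 2 ≡ 0 (mod 2).
  s_2 = 0 + 1 + 1 + 1 = 3 ≡ 1 (mod 2).
  s_3 = 0 + 1 + 0 + 1 = 2 ≡ 0 (mod 2).
s = (0, 1, 0)^T — this equals column 2 of H (binary 010), so error is at position 2.
Correct: flip bit 2 of r = 0010011 to get c = 0110011.


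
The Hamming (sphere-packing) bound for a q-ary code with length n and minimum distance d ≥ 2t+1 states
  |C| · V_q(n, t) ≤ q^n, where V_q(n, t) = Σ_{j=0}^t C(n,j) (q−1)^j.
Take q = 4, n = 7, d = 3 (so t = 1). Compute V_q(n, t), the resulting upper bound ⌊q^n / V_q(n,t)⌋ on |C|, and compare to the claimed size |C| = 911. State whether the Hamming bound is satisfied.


V_q(n, t) = 22, q^n = 16384, Hamming bound = 744, |C| = 911 > bound (violated).

Step 1: Compute V_q(n, t) = Σ_{j=0}^1 C(n, j) (q−1)^j.
  j = 0: C(7,0)·(3)^0 = 1·1 = 1.
  j = 1: C(7,1)·(3)^1 = 7·3 = 21.
  V_q(n, t) = 1 + 21 = 22.
Step 2: q^n = 4^7 = 16384.
Step 3: Hamming bound ⌊q^n / V_q(n,t)⌋ = ⌊16384/22⌋ = 744.
Step 4: Compare |C| = 911 to 744: violated.
The claimed |C| lies above the Hamming bound, so no 4-ary code of length 7 with d ≥ 3 can have 911 codewords.


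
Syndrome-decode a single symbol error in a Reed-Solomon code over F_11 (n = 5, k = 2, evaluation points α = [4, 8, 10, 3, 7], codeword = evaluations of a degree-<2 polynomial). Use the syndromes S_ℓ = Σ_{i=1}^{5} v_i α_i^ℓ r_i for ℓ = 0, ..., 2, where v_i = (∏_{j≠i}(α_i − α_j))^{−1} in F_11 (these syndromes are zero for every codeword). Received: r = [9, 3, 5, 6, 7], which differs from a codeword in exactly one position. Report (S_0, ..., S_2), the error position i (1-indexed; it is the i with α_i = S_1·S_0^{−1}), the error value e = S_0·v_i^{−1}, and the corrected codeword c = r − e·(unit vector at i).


S = (1, 8, 9), error at position 2, error magnitude e = 4, c = [9, 10, 5, 6, 7].

Step 1: column multipliers v_i = (∏_{j≠i}(α_i − α_j))^{−1} mod 11.
  i = 1 (α = 4): (4−8)(4−10)(4−3)(4−7) = (−4)·(−6)·1·(−3) = −72 ≡ 5, so v_1 = 5^{−1} = 9 (mod 11).
  i = 2 (α = 8): (8−4)(8−10)(8−3)(8−7) = 4·(−2)·5·1 = −40 ≡ 4, so v_2 = 4^{−1} = 3 (mod 11).
  i = 3 (α = 10): (10−4)(10−8)(10−3)(10−7) = 6·2·7·3 = 252 ≡ 10, so v_3 = 10^{−1} = 10 (mod 11).
  i = 4 (α = 3): (3−4)(3−8)(3−10)(3−7) = (−1)·(−5)·(−7)·(−4) = 140 ≡ 8, so v_4 = 8^{−1} = 7 (mod 11).
  i = 5 (α = 7): (7−4)(7−8)(7−10)(7−3) = 3·(−1)·(−3)·4 = 36 ≡ 3, so v_5 = 3^{−1} = 4 (mod 11).
  v = [9, 3, 10, 7, 4].
Step 2: syndromes of r = [9, 3, 5, 6, 7] (all sums mod 11).
  S_0 = Σ v_i r_i = 9·9 + 3·3 + 10·5 + 7·6 + 4·7 = 210 ≡ 1.
  S_1 = Σ v_i α_i r_i = 9·4·9 + 3·8·3 + 10·10·5 + 7·3·6 + 4·7·7 = 1218 ≡ 8.
  α_i^2 mod 11 = [5, 9, 1, 9, 5].
  S_2 = Σ v_i α_i^2 r_i = 9·5·9 + 3·9·3 + 10·1·5 + 7·9·6 + 4·5·7 = 1054 ≡ 9.
  S = (1, 8, 9) ≠ 0, so r is not a codeword (an error is present).
Step 3: locate the error. For a single error e at position i, S_ℓ = v_i·e·α_i^ℓ, so α_err = S_1/S_0.
  S_0^{−1} = 1^{−1} = 1 (mod 11), so α_err = 8·1 = 8 ≡ 8 = α_2. Error position i = 2.
  Consistency check: S_2/S_1 = 9·7 = 63 ≡ 8 = α_err ✓ (single-error assumption holds).
Step 4: error magnitude e = S_0/v_2 = S_0·∏_{j≠2}(α_2 − α_j) = 1·4 = 4 ≡ 4 (mod 11).
Step 5: correct position 2: c_2 = r_2 − e = 3 − 4 ≡ 10 (mod 11). Hence c = [9, 10, 5, 6, 7].
  Check: interpolating c through the α_i gives m(x) = 8 + 3·x (degree < 2) with m(α_i) = c_i for every i, so c is indeed a codeword.


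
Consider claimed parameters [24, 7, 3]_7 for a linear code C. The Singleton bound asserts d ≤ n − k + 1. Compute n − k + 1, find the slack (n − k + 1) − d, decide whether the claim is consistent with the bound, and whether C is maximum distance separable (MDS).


Singleton RHS = n − k + 1 = 18, slack = 15, bound satisfied, not MDS.

Singleton bound: d ≤ n − k + 1.
Here n = 24, k = 7, so n − k + 1 = 18.
Given d = 3, check d ≤ 18: YES.
Slack = (n − k + 1) − d = 15.
The code is NOT MDS (slack = 15 > 0).
Description: the claimed parameters are [24, 7, 3]_7; such a code would be non-MDS.


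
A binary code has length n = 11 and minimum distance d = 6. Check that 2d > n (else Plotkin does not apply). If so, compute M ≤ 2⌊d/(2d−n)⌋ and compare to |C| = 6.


Plotkin bound M ≤ 12; given |C| = 6 ≤ bound (satisfied).

Check applicability: 2d = 12, n = 11.
2d − n = 1 > 0, so Plotkin applies.
Compute d/(2d−n) = 6/1 ≈ 6.0000.
⌊d/(2d−n)⌋ = 6.
Plotkin bound: M ≤ 2·6 = 12.
Given |C| = 6, check: satisfied.
This |C| is below the Plotkin bound.


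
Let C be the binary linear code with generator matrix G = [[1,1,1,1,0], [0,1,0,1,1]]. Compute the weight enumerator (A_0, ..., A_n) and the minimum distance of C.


Weight distribution: A_0 = 1, A_3 = 2, A_4 = 1. Minimum distance d = 3.

Enumerate all 2^2 = 4 messages m ∈ F_2^2.
For each, compute codeword c = mG in F_2^5, then tally its weight.
  m = 00 → c = 00000, weight = 0.
  m = 10 → c = 11110, weight = 4.
  m = 01 → c = 01011, weight = 3.
  m = 11 → c = 10101, weight = 3.
Tally weights:
  weight 0: 1 codewords.
  weight 3: 2 codewords.
  weight 4: 1 codewords.
Minimum distance d = smallest w > 0 with A_w > 0 = 3.
Sanity: Σ A_w = 4 = 2^2 = 4 ✓.


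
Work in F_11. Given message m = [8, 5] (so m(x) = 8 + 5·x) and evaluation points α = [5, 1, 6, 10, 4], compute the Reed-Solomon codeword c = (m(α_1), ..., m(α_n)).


c = [0, 2, 5, 3, 6]

Message polynomial: m(x) = 8 + 5·x (mod 11).
For each evaluation point α_i, compute m(α_i) mod 11:
  α_1 = 5: Horner steps 5 → 0, so m(5) = 0.
  α_2 = 1: Horner steps 5 → 2, so m(1) = 2.
  α_3 = 6: Horner steps 5 → 5, so m(6) = 5.
  α_4 = 10: Horner steps 5 → 3, so m(10) = 3.
  α_5 = 4: Horner steps 5 → 6, so m(4) = 6.
Codeword c = [0, 2, 5, 3, 6] ∈ F_11^5.


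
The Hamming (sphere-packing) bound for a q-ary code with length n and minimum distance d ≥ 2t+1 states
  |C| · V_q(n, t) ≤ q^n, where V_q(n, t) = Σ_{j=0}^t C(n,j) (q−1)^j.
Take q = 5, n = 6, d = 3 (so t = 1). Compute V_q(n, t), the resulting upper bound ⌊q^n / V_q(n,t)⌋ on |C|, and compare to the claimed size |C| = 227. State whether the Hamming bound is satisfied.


V_q(n, t) = 25, q^n = 15625, Hamming bound = 625, |C| = 227 ≤ bound (satisfied).

Step 1: Compute V_q(n, t) = Σ_{j=0}^1 C(n, j) (q−1)^j.
  j = 0: C(6,0)·(4)^0 = 1·1 = 1.
  j = 1: C(6,1)·(4)^1 = 6·4 = 24.
  V_q(n, t) = 1 + 24 = 25.
Step 2: q^n = 5^6 = 15625.
Step 3: Hamming bound ⌊q^n / V_q(n,t)⌋ = ⌊15625/25⌋ = 625.
Step 4: Compare |C| = 227 to 625: satisfied.
The claimed |C| lies below the Hamming bound.


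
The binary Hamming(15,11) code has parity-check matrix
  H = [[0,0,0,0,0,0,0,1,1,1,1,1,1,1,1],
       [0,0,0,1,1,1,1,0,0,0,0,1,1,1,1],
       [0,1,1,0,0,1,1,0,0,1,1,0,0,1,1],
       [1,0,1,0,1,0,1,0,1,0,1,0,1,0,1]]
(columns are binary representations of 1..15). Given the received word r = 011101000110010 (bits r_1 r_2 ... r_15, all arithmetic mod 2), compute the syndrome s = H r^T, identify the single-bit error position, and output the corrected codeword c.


s = (1, 1, 0, 0)^T, error position = 12, corrected codeword c = 011101000111010

Compute s = H r^T mod 2 one row at a time:
  s_1 = 0 + 0 + 1 + 1 + 0 + 0 + 1 + 0 = 3 ≡ 1 (mod 2).
  s_2 = 1 + 0 + 1 + 0 + 0 + 0 + 1 + 0 = 3 ≡ 1 (mod 2).
  s_3 = 1 + 1 + 1 + 0 + 1 + 1 + 1 + 0 = 6 ≡ 0 (mod 2).
  s_4 = 0 + 1 + 0 + 0 + 0 + 1 + 0 + 0 = 2 ≡ 0 (mod 2).
s = (1, 1, 0, 0)^T — this equals column 12 of H (binary 1100), so error is at position 12.
Correct: flip bit 12 of r = 011101000110010 to get c = 011101000111010.


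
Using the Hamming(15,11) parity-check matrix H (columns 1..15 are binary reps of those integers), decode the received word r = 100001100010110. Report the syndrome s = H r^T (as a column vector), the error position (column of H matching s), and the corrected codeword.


s = (1, 0, 0, 0)^T, error position = 8, corrected codeword c = 100001110010110

Compute s = H r^T mod 2 one row at a time:
  s_1 = 0 + 0 + 0 + 1 + 0 + 1 + 1 + 0 = 3 ≡ 1 (mod 2).
  s_2 = 0 + 0 + 1 + 1 + 0 + 1 + 1 + 0 = 4 ≡ 0 (mod 2).
  s_3 = 0 + 0 + 1 + 1 + 0 + 1 + 1 + 0 = 4 ≡ 0 (mod 2).
  s_4 = 1 + 0 + 0 + 1 + 0 + 1 + 1 + 0 = 4 ≡ 0 (mod 2).
s = (1, 0, 0, 0)^T — this equals column 8 of H (binary 1000), so error is at position 8.
Correct: flip bit 8 of r = 100001100010110 to get c = 100001110010110.


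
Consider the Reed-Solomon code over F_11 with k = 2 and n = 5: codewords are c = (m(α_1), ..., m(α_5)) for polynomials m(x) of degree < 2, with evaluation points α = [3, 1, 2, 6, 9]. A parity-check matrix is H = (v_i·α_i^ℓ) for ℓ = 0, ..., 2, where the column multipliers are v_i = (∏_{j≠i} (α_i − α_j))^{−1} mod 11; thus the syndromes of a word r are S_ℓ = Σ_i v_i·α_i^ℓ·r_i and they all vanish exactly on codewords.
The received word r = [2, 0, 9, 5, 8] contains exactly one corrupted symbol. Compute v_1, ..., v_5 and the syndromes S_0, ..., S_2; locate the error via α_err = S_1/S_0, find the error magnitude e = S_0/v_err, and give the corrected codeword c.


S = (6, 1, 2), error at position 3, error magnitude e = 8, c = [2, 0, 1, 5, 8].

Step 1: column multipliers v_i = (∏_{j≠i}(α_i − α_j))^{−1} mod 11.
  i = 1 (α = 3): (3−1)(3−2)(3−6)(3−9) = 2·1·(−3)·(−6) = 36 ≡ 3, so v_1 = 3^{−1} = 4 (mod 11).
  i = 2 (α = 1): (1−3)(1−2)(1−6)(1−9) = (−2)·(−1)·(−5)·(−8) = 80 ≡ 3, so v_2 = 3^{−1} = 4 (mod 11).
  i = 3 (α = 2): (2−3)(2−1)(2−6)(2−9) = (−1)·1·(−4)·(−7) = −28 ≡ 5, so v_3 = 5^{−1} = 9 (mod 11).
  i = 4 (α = 6): (6−3)(6−1)(6−2)(6−9) = 3·5·4·(−3) = −180 ≡ 7, so v_4 = 7^{−1} = 8 (mod 11).
  i = 5 (α = 9): (9−3)(9−1)(9−2)(9−6) = 6·8·7·3 = 1008 ≡ 7, so v_5 = 7^{−1} = 8 (mod 11).
  v = [4, 4, 9, 8, 8].
Step 2: syndromes of r = [2, 0, 9, 5, 8] (all sums mod 11).
  S_0 = Σ v_i r_i = 4·2 + 4·0 + 9·9 + 8·5 + 8·8 = 193 ≡ 6.
  S_1 = Σ v_i α_i r_i = 4·3·2 + 4·1·0 + 9·2·9 + 8·6·5 + 8·9·8 = 1002 ≡ 1.
  α_i^2 mod 11 = [9, 1, 4, 3, 4].
  S_2 = Σ v_i α_i^2 r_i = 4·9·2 + 4·1·0 + 9·4·9 + 8·3·5 + 8·4·8 = 772 ≡ 2.
  S = (6, 1, 2) ≠ 0, so r is not a codeword (an error is present).
Step 3: locate the error. For a single error e at position i, S_ℓ = v_i·e·α_i^ℓ, so α_err = S_1/S_0.
  S_0^{−1} = 6^{−1} = 2 (mod 11), so α_err = 1·2 = 2 ≡ 2 = α_3. Error position i = 3.
  Consistency check: S_2/S_1 = 2·1 = 2 ≡ 2 = α_err ✓ (single-error assumption holds).
Step 4: error magnitude e = S_0/v_3 = S_0·∏_{j≠3}(α_3 − α_j) = 6·5 = 30 ≡ 8 (mod 11).
Step 5: correct position 3: c_3 = r_3 − e = 9 − 8 ≡ 1 (mod 11). Hence c = [2, 0, 1, 5, 8].
  Check: interpolating c through the α_i gives m(x) = 10 + 1·x (degree < 2) with m(α_i) = c_i for every i, so c is indeed a codeword.
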